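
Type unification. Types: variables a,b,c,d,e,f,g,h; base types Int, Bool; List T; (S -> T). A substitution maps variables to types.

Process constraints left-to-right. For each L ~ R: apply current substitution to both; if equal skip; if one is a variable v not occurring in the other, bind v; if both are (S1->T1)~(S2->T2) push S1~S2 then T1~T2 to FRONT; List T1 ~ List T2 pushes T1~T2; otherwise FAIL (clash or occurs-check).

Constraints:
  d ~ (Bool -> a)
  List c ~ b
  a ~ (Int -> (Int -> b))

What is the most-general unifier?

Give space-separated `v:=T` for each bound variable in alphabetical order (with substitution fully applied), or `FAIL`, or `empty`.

Answer: a:=(Int -> (Int -> List c)) b:=List c d:=(Bool -> (Int -> (Int -> List c)))

Derivation:
step 1: unify d ~ (Bool -> a)  [subst: {-} | 2 pending]
  bind d := (Bool -> a)
step 2: unify List c ~ b  [subst: {d:=(Bool -> a)} | 1 pending]
  bind b := List c
step 3: unify a ~ (Int -> (Int -> List c))  [subst: {d:=(Bool -> a), b:=List c} | 0 pending]
  bind a := (Int -> (Int -> List c))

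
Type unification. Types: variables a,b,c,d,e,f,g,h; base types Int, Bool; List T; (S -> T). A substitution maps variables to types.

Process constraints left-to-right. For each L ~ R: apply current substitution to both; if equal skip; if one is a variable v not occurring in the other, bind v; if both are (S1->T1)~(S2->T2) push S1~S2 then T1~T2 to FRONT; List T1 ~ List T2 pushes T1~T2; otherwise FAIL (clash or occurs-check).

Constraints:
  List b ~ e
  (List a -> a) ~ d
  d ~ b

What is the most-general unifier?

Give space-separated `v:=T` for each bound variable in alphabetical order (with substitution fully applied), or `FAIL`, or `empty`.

step 1: unify List b ~ e  [subst: {-} | 2 pending]
  bind e := List b
step 2: unify (List a -> a) ~ d  [subst: {e:=List b} | 1 pending]
  bind d := (List a -> a)
step 3: unify (List a -> a) ~ b  [subst: {e:=List b, d:=(List a -> a)} | 0 pending]
  bind b := (List a -> a)

Answer: b:=(List a -> a) d:=(List a -> a) e:=List (List a -> a)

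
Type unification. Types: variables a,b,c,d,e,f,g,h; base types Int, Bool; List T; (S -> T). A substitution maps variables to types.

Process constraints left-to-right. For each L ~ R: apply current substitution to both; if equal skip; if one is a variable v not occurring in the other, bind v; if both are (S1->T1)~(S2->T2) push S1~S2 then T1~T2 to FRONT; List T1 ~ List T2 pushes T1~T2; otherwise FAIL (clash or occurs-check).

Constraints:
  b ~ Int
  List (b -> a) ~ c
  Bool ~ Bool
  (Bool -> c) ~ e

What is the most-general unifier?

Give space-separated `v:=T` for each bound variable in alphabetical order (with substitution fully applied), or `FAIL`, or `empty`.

step 1: unify b ~ Int  [subst: {-} | 3 pending]
  bind b := Int
step 2: unify List (Int -> a) ~ c  [subst: {b:=Int} | 2 pending]
  bind c := List (Int -> a)
step 3: unify Bool ~ Bool  [subst: {b:=Int, c:=List (Int -> a)} | 1 pending]
  -> identical, skip
step 4: unify (Bool -> List (Int -> a)) ~ e  [subst: {b:=Int, c:=List (Int -> a)} | 0 pending]
  bind e := (Bool -> List (Int -> a))

Answer: b:=Int c:=List (Int -> a) e:=(Bool -> List (Int -> a))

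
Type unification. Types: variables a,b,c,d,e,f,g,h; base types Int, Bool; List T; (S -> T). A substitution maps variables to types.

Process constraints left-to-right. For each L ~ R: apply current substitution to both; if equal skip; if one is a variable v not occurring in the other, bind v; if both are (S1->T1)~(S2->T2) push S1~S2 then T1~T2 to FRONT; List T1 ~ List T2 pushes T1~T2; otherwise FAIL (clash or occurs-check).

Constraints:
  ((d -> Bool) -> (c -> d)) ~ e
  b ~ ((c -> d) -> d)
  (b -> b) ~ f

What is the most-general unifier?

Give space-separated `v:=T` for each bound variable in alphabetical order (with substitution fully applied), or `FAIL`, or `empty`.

Answer: b:=((c -> d) -> d) e:=((d -> Bool) -> (c -> d)) f:=(((c -> d) -> d) -> ((c -> d) -> d))

Derivation:
step 1: unify ((d -> Bool) -> (c -> d)) ~ e  [subst: {-} | 2 pending]
  bind e := ((d -> Bool) -> (c -> d))
step 2: unify b ~ ((c -> d) -> d)  [subst: {e:=((d -> Bool) -> (c -> d))} | 1 pending]
  bind b := ((c -> d) -> d)
step 3: unify (((c -> d) -> d) -> ((c -> d) -> d)) ~ f  [subst: {e:=((d -> Bool) -> (c -> d)), b:=((c -> d) -> d)} | 0 pending]
  bind f := (((c -> d) -> d) -> ((c -> d) -> d))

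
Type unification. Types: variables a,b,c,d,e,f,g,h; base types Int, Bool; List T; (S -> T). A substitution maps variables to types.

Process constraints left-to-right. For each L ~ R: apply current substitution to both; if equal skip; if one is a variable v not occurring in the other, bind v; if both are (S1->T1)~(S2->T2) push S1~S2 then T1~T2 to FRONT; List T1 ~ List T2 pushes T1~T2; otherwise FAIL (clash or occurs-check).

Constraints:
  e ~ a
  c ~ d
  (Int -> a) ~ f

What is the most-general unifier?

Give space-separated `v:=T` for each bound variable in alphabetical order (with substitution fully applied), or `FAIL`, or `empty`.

step 1: unify e ~ a  [subst: {-} | 2 pending]
  bind e := a
step 2: unify c ~ d  [subst: {e:=a} | 1 pending]
  bind c := d
step 3: unify (Int -> a) ~ f  [subst: {e:=a, c:=d} | 0 pending]
  bind f := (Int -> a)

Answer: c:=d e:=a f:=(Int -> a)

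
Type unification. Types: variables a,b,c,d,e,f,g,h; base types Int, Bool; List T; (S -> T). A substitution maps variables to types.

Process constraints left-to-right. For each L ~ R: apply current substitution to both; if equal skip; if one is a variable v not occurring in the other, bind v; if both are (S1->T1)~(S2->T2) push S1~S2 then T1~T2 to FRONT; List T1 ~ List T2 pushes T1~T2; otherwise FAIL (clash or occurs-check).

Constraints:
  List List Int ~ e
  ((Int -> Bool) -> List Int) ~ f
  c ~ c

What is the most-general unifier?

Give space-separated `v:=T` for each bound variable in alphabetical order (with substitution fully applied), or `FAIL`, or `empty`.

step 1: unify List List Int ~ e  [subst: {-} | 2 pending]
  bind e := List List Int
step 2: unify ((Int -> Bool) -> List Int) ~ f  [subst: {e:=List List Int} | 1 pending]
  bind f := ((Int -> Bool) -> List Int)
step 3: unify c ~ c  [subst: {e:=List List Int, f:=((Int -> Bool) -> List Int)} | 0 pending]
  -> identical, skip

Answer: e:=List List Int f:=((Int -> Bool) -> List Int)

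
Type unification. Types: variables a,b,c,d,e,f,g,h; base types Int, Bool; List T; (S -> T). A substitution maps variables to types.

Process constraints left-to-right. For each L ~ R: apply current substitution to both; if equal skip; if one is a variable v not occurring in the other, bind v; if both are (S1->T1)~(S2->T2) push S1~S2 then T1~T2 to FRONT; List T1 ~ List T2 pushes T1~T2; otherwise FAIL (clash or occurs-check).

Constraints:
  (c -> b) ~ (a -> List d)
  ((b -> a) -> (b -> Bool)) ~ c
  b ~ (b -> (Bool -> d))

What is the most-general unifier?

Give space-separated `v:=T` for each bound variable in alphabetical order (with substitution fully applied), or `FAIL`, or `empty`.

Answer: FAIL

Derivation:
step 1: unify (c -> b) ~ (a -> List d)  [subst: {-} | 2 pending]
  -> decompose arrow: push c~a, b~List d
step 2: unify c ~ a  [subst: {-} | 3 pending]
  bind c := a
step 3: unify b ~ List d  [subst: {c:=a} | 2 pending]
  bind b := List d
step 4: unify ((List d -> a) -> (List d -> Bool)) ~ a  [subst: {c:=a, b:=List d} | 1 pending]
  occurs-check fail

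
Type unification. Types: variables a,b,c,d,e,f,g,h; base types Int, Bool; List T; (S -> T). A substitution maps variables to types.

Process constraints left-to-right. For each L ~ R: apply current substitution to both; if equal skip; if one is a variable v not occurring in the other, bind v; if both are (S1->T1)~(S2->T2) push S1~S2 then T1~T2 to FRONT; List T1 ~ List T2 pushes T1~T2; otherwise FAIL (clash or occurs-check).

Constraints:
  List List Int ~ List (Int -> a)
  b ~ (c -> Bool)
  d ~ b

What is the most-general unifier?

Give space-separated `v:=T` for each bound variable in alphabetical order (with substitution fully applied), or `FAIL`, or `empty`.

step 1: unify List List Int ~ List (Int -> a)  [subst: {-} | 2 pending]
  -> decompose List: push List Int~(Int -> a)
step 2: unify List Int ~ (Int -> a)  [subst: {-} | 2 pending]
  clash: List Int vs (Int -> a)

Answer: FAIL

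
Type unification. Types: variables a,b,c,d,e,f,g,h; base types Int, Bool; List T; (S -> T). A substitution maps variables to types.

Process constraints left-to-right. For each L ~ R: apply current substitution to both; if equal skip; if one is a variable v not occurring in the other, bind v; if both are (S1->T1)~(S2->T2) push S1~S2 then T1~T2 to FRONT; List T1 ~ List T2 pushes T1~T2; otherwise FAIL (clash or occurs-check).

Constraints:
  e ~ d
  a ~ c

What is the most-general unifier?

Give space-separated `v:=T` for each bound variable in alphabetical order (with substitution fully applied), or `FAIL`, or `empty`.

Answer: a:=c e:=d

Derivation:
step 1: unify e ~ d  [subst: {-} | 1 pending]
  bind e := d
step 2: unify a ~ c  [subst: {e:=d} | 0 pending]
  bind a := c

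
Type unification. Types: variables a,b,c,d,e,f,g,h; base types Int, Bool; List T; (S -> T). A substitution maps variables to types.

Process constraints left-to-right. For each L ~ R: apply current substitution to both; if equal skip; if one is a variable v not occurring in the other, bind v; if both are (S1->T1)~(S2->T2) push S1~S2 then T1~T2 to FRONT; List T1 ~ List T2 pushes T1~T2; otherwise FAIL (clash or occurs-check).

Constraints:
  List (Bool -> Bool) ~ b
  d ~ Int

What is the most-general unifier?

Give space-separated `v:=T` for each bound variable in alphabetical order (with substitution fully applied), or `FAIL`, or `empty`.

step 1: unify List (Bool -> Bool) ~ b  [subst: {-} | 1 pending]
  bind b := List (Bool -> Bool)
step 2: unify d ~ Int  [subst: {b:=List (Bool -> Bool)} | 0 pending]
  bind d := Int

Answer: b:=List (Bool -> Bool) d:=Int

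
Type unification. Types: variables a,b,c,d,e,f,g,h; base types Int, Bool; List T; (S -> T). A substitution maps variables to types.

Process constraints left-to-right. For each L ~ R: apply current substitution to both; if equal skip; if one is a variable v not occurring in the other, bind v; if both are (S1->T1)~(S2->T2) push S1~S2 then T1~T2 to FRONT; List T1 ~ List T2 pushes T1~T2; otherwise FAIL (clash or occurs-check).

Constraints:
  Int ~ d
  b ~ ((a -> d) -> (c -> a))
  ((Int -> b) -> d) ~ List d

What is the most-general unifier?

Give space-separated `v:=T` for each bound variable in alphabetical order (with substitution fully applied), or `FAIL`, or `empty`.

Answer: FAIL

Derivation:
step 1: unify Int ~ d  [subst: {-} | 2 pending]
  bind d := Int
step 2: unify b ~ ((a -> Int) -> (c -> a))  [subst: {d:=Int} | 1 pending]
  bind b := ((a -> Int) -> (c -> a))
step 3: unify ((Int -> ((a -> Int) -> (c -> a))) -> Int) ~ List Int  [subst: {d:=Int, b:=((a -> Int) -> (c -> a))} | 0 pending]
  clash: ((Int -> ((a -> Int) -> (c -> a))) -> Int) vs List Int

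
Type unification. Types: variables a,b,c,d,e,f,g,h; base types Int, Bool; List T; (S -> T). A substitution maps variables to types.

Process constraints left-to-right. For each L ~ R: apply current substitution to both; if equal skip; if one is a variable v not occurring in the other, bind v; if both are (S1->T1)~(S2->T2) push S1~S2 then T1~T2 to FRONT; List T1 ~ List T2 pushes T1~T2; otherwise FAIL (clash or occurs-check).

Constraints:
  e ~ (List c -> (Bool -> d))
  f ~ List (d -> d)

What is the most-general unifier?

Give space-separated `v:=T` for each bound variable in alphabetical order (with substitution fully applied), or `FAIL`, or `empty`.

step 1: unify e ~ (List c -> (Bool -> d))  [subst: {-} | 1 pending]
  bind e := (List c -> (Bool -> d))
step 2: unify f ~ List (d -> d)  [subst: {e:=(List c -> (Bool -> d))} | 0 pending]
  bind f := List (d -> d)

Answer: e:=(List c -> (Bool -> d)) f:=List (d -> d)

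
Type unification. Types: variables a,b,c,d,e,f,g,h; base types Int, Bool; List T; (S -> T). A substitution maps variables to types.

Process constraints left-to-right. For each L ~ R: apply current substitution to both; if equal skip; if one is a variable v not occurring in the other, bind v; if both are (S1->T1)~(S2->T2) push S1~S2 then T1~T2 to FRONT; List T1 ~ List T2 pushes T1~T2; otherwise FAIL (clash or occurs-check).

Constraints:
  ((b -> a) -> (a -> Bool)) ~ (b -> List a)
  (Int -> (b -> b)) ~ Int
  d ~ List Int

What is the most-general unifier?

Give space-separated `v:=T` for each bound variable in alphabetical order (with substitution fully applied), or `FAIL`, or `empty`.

Answer: FAIL

Derivation:
step 1: unify ((b -> a) -> (a -> Bool)) ~ (b -> List a)  [subst: {-} | 2 pending]
  -> decompose arrow: push (b -> a)~b, (a -> Bool)~List a
step 2: unify (b -> a) ~ b  [subst: {-} | 3 pending]
  occurs-check fail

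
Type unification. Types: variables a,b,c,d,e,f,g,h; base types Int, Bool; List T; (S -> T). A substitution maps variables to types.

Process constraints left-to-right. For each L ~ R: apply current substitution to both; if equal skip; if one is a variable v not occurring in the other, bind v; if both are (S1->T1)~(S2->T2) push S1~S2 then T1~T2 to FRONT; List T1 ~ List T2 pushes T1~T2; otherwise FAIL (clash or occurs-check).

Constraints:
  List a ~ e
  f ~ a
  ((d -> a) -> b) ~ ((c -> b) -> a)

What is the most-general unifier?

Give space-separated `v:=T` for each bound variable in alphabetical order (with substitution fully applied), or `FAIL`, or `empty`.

step 1: unify List a ~ e  [subst: {-} | 2 pending]
  bind e := List a
step 2: unify f ~ a  [subst: {e:=List a} | 1 pending]
  bind f := a
step 3: unify ((d -> a) -> b) ~ ((c -> b) -> a)  [subst: {e:=List a, f:=a} | 0 pending]
  -> decompose arrow: push (d -> a)~(c -> b), b~a
step 4: unify (d -> a) ~ (c -> b)  [subst: {e:=List a, f:=a} | 1 pending]
  -> decompose arrow: push d~c, a~b
step 5: unify d ~ c  [subst: {e:=List a, f:=a} | 2 pending]
  bind d := c
step 6: unify a ~ b  [subst: {e:=List a, f:=a, d:=c} | 1 pending]
  bind a := b
step 7: unify b ~ b  [subst: {e:=List a, f:=a, d:=c, a:=b} | 0 pending]
  -> identical, skip

Answer: a:=b d:=c e:=List b f:=b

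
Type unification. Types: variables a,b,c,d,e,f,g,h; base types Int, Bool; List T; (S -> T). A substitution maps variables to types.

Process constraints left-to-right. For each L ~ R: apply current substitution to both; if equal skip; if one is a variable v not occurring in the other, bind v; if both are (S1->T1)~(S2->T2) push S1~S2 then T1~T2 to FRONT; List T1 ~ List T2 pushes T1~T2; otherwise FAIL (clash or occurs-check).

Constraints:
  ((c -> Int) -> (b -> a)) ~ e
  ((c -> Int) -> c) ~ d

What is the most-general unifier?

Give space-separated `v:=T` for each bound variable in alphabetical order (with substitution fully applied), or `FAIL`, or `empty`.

Answer: d:=((c -> Int) -> c) e:=((c -> Int) -> (b -> a))

Derivation:
step 1: unify ((c -> Int) -> (b -> a)) ~ e  [subst: {-} | 1 pending]
  bind e := ((c -> Int) -> (b -> a))
step 2: unify ((c -> Int) -> c) ~ d  [subst: {e:=((c -> Int) -> (b -> a))} | 0 pending]
  bind d := ((c -> Int) -> c)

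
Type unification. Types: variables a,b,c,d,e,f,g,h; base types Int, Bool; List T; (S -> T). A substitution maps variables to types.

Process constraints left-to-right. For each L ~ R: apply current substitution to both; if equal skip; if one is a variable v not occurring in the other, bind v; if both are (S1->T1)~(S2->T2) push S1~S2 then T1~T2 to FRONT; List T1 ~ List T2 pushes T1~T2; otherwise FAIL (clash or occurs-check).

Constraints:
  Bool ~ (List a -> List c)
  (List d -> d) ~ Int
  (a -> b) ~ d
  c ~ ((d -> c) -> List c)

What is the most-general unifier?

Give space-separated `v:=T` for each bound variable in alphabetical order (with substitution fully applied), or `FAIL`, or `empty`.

step 1: unify Bool ~ (List a -> List c)  [subst: {-} | 3 pending]
  clash: Bool vs (List a -> List c)

Answer: FAIL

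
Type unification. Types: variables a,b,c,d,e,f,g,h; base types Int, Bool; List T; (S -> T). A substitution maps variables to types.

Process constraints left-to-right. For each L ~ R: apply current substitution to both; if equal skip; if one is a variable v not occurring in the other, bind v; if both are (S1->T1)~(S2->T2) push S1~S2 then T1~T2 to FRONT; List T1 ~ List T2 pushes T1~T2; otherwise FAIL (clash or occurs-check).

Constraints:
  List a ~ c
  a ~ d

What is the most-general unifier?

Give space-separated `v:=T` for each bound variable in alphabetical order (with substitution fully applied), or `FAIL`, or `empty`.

Answer: a:=d c:=List d

Derivation:
step 1: unify List a ~ c  [subst: {-} | 1 pending]
  bind c := List a
step 2: unify a ~ d  [subst: {c:=List a} | 0 pending]
  bind a := d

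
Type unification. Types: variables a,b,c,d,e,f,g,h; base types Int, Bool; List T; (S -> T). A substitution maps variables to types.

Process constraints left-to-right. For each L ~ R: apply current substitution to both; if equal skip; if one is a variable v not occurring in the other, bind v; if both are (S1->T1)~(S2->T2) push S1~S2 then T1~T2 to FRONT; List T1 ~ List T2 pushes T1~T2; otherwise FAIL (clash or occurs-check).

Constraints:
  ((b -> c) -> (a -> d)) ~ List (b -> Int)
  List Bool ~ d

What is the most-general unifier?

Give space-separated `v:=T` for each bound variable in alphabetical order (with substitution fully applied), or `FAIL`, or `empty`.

Answer: FAIL

Derivation:
step 1: unify ((b -> c) -> (a -> d)) ~ List (b -> Int)  [subst: {-} | 1 pending]
  clash: ((b -> c) -> (a -> d)) vs List (b -> Int)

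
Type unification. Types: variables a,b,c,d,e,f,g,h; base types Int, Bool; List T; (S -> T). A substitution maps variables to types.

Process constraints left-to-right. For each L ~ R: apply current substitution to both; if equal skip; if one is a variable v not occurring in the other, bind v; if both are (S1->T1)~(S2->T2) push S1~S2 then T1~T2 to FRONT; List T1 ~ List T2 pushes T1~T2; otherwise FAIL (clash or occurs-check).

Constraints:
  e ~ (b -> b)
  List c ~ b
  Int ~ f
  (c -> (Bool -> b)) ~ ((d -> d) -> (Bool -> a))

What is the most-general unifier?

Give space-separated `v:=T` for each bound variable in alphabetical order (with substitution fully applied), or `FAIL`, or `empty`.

Answer: a:=List (d -> d) b:=List (d -> d) c:=(d -> d) e:=(List (d -> d) -> List (d -> d)) f:=Int

Derivation:
step 1: unify e ~ (b -> b)  [subst: {-} | 3 pending]
  bind e := (b -> b)
step 2: unify List c ~ b  [subst: {e:=(b -> b)} | 2 pending]
  bind b := List c
step 3: unify Int ~ f  [subst: {e:=(b -> b), b:=List c} | 1 pending]
  bind f := Int
step 4: unify (c -> (Bool -> List c)) ~ ((d -> d) -> (Bool -> a))  [subst: {e:=(b -> b), b:=List c, f:=Int} | 0 pending]
  -> decompose arrow: push c~(d -> d), (Bool -> List c)~(Bool -> a)
step 5: unify c ~ (d -> d)  [subst: {e:=(b -> b), b:=List c, f:=Int} | 1 pending]
  bind c := (d -> d)
step 6: unify (Bool -> List (d -> d)) ~ (Bool -> a)  [subst: {e:=(b -> b), b:=List c, f:=Int, c:=(d -> d)} | 0 pending]
  -> decompose arrow: push Bool~Bool, List (d -> d)~a
step 7: unify Bool ~ Bool  [subst: {e:=(b -> b), b:=List c, f:=Int, c:=(d -> d)} | 1 pending]
  -> identical, skip
step 8: unify List (d -> d) ~ a  [subst: {e:=(b -> b), b:=List c, f:=Int, c:=(d -> d)} | 0 pending]
  bind a := List (d -> d)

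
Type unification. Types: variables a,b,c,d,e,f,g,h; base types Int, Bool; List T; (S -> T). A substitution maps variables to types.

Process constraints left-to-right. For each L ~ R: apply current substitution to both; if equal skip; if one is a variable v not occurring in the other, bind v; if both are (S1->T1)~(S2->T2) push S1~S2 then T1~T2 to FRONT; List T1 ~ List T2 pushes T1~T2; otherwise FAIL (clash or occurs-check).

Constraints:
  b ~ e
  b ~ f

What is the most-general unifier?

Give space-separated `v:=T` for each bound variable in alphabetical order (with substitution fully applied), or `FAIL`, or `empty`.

Answer: b:=f e:=f

Derivation:
step 1: unify b ~ e  [subst: {-} | 1 pending]
  bind b := e
step 2: unify e ~ f  [subst: {b:=e} | 0 pending]
  bind e := f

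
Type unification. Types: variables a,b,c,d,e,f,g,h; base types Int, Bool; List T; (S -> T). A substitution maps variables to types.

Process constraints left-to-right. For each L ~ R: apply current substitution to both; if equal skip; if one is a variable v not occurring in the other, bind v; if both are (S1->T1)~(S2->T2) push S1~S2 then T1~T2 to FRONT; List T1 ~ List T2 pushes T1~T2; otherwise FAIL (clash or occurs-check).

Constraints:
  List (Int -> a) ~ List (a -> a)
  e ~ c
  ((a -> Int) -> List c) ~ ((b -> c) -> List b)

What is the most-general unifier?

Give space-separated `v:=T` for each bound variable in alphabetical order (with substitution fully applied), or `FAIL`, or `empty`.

step 1: unify List (Int -> a) ~ List (a -> a)  [subst: {-} | 2 pending]
  -> decompose List: push (Int -> a)~(a -> a)
step 2: unify (Int -> a) ~ (a -> a)  [subst: {-} | 2 pending]
  -> decompose arrow: push Int~a, a~a
step 3: unify Int ~ a  [subst: {-} | 3 pending]
  bind a := Int
step 4: unify Int ~ Int  [subst: {a:=Int} | 2 pending]
  -> identical, skip
step 5: unify e ~ c  [subst: {a:=Int} | 1 pending]
  bind e := c
step 6: unify ((Int -> Int) -> List c) ~ ((b -> c) -> List b)  [subst: {a:=Int, e:=c} | 0 pending]
  -> decompose arrow: push (Int -> Int)~(b -> c), List c~List b
step 7: unify (Int -> Int) ~ (b -> c)  [subst: {a:=Int, e:=c} | 1 pending]
  -> decompose arrow: push Int~b, Int~c
step 8: unify Int ~ b  [subst: {a:=Int, e:=c} | 2 pending]
  bind b := Int
step 9: unify Int ~ c  [subst: {a:=Int, e:=c, b:=Int} | 1 pending]
  bind c := Int
step 10: unify List Int ~ List Int  [subst: {a:=Int, e:=c, b:=Int, c:=Int} | 0 pending]
  -> identical, skip

Answer: a:=Int b:=Int c:=Int e:=Int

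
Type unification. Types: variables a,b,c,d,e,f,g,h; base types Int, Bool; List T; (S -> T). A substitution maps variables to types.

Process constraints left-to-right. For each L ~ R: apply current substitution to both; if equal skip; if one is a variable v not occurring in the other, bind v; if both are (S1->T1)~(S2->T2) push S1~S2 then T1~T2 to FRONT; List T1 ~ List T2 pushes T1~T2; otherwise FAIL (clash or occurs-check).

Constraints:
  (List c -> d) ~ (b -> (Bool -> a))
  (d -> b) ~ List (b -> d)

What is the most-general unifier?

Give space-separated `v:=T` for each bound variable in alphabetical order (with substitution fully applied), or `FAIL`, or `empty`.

step 1: unify (List c -> d) ~ (b -> (Bool -> a))  [subst: {-} | 1 pending]
  -> decompose arrow: push List c~b, d~(Bool -> a)
step 2: unify List c ~ b  [subst: {-} | 2 pending]
  bind b := List c
step 3: unify d ~ (Bool -> a)  [subst: {b:=List c} | 1 pending]
  bind d := (Bool -> a)
step 4: unify ((Bool -> a) -> List c) ~ List (List c -> (Bool -> a))  [subst: {b:=List c, d:=(Bool -> a)} | 0 pending]
  clash: ((Bool -> a) -> List c) vs List (List c -> (Bool -> a))

Answer: FAIL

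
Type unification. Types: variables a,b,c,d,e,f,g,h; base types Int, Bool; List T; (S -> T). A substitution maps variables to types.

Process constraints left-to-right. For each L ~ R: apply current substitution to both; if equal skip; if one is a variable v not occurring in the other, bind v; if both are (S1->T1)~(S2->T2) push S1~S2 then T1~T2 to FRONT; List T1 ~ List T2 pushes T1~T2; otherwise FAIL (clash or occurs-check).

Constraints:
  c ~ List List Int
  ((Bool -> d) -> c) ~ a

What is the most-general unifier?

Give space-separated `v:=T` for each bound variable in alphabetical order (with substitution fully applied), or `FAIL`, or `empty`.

Answer: a:=((Bool -> d) -> List List Int) c:=List List Int

Derivation:
step 1: unify c ~ List List Int  [subst: {-} | 1 pending]
  bind c := List List Int
step 2: unify ((Bool -> d) -> List List Int) ~ a  [subst: {c:=List List Int} | 0 pending]
  bind a := ((Bool -> d) -> List List Int)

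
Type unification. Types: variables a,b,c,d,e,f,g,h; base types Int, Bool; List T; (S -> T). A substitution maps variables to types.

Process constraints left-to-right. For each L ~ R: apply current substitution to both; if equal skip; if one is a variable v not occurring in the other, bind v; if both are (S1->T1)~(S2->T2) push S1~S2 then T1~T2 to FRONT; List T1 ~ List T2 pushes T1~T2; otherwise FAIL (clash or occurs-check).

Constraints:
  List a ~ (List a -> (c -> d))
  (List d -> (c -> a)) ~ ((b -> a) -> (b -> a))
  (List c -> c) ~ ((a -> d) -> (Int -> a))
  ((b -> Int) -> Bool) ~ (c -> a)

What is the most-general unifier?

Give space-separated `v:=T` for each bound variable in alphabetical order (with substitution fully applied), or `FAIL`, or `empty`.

step 1: unify List a ~ (List a -> (c -> d))  [subst: {-} | 3 pending]
  clash: List a vs (List a -> (c -> d))

Answer: FAIL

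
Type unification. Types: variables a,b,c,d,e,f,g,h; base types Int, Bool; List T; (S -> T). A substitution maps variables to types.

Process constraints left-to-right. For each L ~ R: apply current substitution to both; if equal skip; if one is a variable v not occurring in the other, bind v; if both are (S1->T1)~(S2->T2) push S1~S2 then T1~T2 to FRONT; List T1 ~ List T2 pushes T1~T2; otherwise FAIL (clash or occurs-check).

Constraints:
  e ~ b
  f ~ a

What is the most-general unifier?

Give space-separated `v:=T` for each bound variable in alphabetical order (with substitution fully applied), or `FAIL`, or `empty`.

Answer: e:=b f:=a

Derivation:
step 1: unify e ~ b  [subst: {-} | 1 pending]
  bind e := b
step 2: unify f ~ a  [subst: {e:=b} | 0 pending]
  bind f := a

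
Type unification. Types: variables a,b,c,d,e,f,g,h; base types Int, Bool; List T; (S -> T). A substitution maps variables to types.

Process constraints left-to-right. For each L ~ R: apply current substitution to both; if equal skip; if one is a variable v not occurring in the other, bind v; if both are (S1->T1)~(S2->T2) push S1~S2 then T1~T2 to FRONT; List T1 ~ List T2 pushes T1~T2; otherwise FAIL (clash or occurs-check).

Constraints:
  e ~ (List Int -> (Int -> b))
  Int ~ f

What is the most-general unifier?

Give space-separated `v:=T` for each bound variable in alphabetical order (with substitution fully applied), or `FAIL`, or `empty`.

step 1: unify e ~ (List Int -> (Int -> b))  [subst: {-} | 1 pending]
  bind e := (List Int -> (Int -> b))
step 2: unify Int ~ f  [subst: {e:=(List Int -> (Int -> b))} | 0 pending]
  bind f := Int

Answer: e:=(List Int -> (Int -> b)) f:=Int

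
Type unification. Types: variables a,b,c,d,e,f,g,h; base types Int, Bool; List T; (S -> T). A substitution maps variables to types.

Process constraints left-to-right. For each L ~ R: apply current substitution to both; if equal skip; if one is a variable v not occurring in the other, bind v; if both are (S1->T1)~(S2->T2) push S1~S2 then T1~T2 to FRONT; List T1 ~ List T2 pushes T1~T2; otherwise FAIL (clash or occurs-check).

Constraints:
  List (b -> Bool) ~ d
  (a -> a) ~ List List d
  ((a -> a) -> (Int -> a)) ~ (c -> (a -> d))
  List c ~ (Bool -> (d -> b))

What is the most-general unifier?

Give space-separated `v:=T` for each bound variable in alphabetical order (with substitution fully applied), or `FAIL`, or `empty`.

Answer: FAIL

Derivation:
step 1: unify List (b -> Bool) ~ d  [subst: {-} | 3 pending]
  bind d := List (b -> Bool)
step 2: unify (a -> a) ~ List List List (b -> Bool)  [subst: {d:=List (b -> Bool)} | 2 pending]
  clash: (a -> a) vs List List List (b -> Bool)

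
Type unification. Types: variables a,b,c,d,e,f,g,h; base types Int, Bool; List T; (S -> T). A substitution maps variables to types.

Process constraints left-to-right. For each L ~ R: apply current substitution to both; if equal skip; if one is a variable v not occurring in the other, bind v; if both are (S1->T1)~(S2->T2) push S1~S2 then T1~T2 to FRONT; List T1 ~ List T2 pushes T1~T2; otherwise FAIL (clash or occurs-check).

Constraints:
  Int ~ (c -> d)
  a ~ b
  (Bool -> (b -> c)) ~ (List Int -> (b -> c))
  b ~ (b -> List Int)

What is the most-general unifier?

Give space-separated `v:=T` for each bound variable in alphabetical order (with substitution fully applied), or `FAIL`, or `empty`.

step 1: unify Int ~ (c -> d)  [subst: {-} | 3 pending]
  clash: Int vs (c -> d)

Answer: FAIL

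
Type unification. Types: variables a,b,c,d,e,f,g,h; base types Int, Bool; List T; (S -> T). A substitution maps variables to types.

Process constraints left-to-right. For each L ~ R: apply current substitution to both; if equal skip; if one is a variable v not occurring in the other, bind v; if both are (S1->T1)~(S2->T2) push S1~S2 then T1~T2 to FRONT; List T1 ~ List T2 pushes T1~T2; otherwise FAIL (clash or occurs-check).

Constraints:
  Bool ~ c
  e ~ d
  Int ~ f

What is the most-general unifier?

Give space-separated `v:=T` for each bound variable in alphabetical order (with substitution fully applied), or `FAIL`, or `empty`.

Answer: c:=Bool e:=d f:=Int

Derivation:
step 1: unify Bool ~ c  [subst: {-} | 2 pending]
  bind c := Bool
step 2: unify e ~ d  [subst: {c:=Bool} | 1 pending]
  bind e := d
step 3: unify Int ~ f  [subst: {c:=Bool, e:=d} | 0 pending]
  bind f := Int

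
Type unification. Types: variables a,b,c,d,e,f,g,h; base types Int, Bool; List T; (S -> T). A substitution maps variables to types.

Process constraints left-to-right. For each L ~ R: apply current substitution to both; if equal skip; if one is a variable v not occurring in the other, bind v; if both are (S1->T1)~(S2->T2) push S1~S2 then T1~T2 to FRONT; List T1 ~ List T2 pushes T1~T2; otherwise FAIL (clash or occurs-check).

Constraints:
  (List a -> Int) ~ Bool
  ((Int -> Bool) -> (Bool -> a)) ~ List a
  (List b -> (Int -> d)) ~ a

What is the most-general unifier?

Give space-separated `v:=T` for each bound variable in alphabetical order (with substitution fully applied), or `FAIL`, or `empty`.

Answer: FAIL

Derivation:
step 1: unify (List a -> Int) ~ Bool  [subst: {-} | 2 pending]
  clash: (List a -> Int) vs Bool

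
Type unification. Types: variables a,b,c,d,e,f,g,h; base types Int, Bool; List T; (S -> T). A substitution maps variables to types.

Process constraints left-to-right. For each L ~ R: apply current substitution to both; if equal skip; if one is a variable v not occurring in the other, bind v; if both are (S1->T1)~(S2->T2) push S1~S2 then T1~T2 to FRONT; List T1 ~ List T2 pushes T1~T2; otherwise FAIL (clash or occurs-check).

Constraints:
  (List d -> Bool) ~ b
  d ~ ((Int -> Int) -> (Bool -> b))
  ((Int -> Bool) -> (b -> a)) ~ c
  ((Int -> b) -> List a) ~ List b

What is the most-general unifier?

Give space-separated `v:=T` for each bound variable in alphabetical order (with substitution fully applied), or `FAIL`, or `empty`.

step 1: unify (List d -> Bool) ~ b  [subst: {-} | 3 pending]
  bind b := (List d -> Bool)
step 2: unify d ~ ((Int -> Int) -> (Bool -> (List d -> Bool)))  [subst: {b:=(List d -> Bool)} | 2 pending]
  occurs-check fail: d in ((Int -> Int) -> (Bool -> (List d -> Bool)))

Answer: FAIL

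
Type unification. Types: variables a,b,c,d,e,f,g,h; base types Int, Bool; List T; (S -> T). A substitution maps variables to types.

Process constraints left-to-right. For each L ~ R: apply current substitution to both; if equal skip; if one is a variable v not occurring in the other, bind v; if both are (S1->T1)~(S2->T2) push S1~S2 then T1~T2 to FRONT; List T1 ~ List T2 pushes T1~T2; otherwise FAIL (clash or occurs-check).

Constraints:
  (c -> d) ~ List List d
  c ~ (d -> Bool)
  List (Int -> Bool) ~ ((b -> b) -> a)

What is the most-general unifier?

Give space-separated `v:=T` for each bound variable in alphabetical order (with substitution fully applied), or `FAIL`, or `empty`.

step 1: unify (c -> d) ~ List List d  [subst: {-} | 2 pending]
  clash: (c -> d) vs List List d

Answer: FAIL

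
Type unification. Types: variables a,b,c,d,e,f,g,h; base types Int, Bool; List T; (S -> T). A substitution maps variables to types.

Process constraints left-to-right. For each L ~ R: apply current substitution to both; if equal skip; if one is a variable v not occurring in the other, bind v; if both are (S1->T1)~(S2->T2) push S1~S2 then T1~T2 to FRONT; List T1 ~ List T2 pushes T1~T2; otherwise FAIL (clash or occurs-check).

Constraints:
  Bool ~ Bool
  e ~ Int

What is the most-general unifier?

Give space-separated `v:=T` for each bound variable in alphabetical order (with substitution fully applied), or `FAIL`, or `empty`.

Answer: e:=Int

Derivation:
step 1: unify Bool ~ Bool  [subst: {-} | 1 pending]
  -> identical, skip
step 2: unify e ~ Int  [subst: {-} | 0 pending]
  bind e := Int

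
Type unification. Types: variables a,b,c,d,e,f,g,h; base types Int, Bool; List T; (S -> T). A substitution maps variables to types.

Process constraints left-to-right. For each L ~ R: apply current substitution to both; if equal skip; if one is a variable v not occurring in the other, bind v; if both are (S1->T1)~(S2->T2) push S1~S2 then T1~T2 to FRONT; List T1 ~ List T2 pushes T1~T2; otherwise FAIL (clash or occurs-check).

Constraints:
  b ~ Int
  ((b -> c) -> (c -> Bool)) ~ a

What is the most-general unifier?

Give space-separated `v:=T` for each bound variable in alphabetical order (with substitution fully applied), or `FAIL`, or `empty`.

Answer: a:=((Int -> c) -> (c -> Bool)) b:=Int

Derivation:
step 1: unify b ~ Int  [subst: {-} | 1 pending]
  bind b := Int
step 2: unify ((Int -> c) -> (c -> Bool)) ~ a  [subst: {b:=Int} | 0 pending]
  bind a := ((Int -> c) -> (c -> Bool))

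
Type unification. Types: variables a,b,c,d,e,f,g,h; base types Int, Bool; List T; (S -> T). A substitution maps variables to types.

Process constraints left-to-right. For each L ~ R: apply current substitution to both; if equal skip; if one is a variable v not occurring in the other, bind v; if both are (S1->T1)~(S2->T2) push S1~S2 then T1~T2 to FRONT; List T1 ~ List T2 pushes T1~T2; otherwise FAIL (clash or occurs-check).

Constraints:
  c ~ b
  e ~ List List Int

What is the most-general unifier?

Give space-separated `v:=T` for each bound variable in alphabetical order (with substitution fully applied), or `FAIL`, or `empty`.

Answer: c:=b e:=List List Int

Derivation:
step 1: unify c ~ b  [subst: {-} | 1 pending]
  bind c := b
step 2: unify e ~ List List Int  [subst: {c:=b} | 0 pending]
  bind e := List List Int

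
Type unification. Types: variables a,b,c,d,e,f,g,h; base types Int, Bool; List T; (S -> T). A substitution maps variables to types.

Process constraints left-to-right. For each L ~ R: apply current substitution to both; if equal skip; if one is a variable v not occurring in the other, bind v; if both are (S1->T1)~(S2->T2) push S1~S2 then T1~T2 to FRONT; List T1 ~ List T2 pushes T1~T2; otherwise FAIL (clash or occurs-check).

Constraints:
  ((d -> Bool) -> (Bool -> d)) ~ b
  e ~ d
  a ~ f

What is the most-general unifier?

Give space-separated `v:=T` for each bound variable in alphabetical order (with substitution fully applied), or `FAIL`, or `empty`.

Answer: a:=f b:=((d -> Bool) -> (Bool -> d)) e:=d

Derivation:
step 1: unify ((d -> Bool) -> (Bool -> d)) ~ b  [subst: {-} | 2 pending]
  bind b := ((d -> Bool) -> (Bool -> d))
step 2: unify e ~ d  [subst: {b:=((d -> Bool) -> (Bool -> d))} | 1 pending]
  bind e := d
step 3: unify a ~ f  [subst: {b:=((d -> Bool) -> (Bool -> d)), e:=d} | 0 pending]
  bind a := f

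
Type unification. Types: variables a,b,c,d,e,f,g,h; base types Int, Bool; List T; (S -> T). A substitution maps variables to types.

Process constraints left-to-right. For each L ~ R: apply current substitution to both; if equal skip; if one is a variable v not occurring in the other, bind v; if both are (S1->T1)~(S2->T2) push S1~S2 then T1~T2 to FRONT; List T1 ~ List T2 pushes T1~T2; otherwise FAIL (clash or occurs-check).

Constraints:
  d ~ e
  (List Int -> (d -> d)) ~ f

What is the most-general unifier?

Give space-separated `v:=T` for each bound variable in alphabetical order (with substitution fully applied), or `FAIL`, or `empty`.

Answer: d:=e f:=(List Int -> (e -> e))

Derivation:
step 1: unify d ~ e  [subst: {-} | 1 pending]
  bind d := e
step 2: unify (List Int -> (e -> e)) ~ f  [subst: {d:=e} | 0 pending]
  bind f := (List Int -> (e -> e))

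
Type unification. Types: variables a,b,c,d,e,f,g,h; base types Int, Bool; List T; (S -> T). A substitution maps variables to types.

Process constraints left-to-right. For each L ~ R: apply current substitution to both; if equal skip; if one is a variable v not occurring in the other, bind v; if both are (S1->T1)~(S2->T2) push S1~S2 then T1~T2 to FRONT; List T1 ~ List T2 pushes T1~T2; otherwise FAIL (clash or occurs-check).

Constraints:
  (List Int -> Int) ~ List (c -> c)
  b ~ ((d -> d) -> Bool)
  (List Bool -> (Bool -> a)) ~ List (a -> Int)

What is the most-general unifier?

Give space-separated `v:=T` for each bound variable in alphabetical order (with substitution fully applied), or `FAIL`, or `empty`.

Answer: FAIL

Derivation:
step 1: unify (List Int -> Int) ~ List (c -> c)  [subst: {-} | 2 pending]
  clash: (List Int -> Int) vs List (c -> c)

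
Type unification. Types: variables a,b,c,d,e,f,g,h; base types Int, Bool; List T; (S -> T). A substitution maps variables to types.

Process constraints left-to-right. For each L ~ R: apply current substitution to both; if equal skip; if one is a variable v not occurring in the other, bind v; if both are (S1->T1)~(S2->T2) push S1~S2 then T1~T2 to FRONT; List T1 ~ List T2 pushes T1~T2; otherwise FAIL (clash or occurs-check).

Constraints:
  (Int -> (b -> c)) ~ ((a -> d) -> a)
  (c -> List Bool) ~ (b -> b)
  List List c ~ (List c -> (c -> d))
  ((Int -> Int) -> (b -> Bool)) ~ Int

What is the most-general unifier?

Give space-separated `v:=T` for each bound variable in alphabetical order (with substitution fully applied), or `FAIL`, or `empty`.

step 1: unify (Int -> (b -> c)) ~ ((a -> d) -> a)  [subst: {-} | 3 pending]
  -> decompose arrow: push Int~(a -> d), (b -> c)~a
step 2: unify Int ~ (a -> d)  [subst: {-} | 4 pending]
  clash: Int vs (a -> d)

Answer: FAIL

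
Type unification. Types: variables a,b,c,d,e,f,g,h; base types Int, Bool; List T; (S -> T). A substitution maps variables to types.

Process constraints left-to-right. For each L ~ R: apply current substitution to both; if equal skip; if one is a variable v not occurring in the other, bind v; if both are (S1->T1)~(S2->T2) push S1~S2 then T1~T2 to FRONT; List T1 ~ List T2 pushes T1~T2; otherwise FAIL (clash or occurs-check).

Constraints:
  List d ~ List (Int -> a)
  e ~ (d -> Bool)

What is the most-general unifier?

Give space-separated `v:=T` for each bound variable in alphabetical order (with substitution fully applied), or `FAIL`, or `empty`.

step 1: unify List d ~ List (Int -> a)  [subst: {-} | 1 pending]
  -> decompose List: push d~(Int -> a)
step 2: unify d ~ (Int -> a)  [subst: {-} | 1 pending]
  bind d := (Int -> a)
step 3: unify e ~ ((Int -> a) -> Bool)  [subst: {d:=(Int -> a)} | 0 pending]
  bind e := ((Int -> a) -> Bool)

Answer: d:=(Int -> a) e:=((Int -> a) -> Bool)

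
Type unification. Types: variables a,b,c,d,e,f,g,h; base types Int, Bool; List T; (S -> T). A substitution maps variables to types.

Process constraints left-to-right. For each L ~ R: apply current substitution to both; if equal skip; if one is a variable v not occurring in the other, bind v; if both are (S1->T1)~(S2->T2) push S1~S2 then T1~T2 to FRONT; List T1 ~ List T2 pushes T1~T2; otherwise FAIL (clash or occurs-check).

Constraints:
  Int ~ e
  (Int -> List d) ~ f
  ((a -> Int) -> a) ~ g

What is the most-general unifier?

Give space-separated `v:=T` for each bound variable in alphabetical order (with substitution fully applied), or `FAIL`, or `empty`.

step 1: unify Int ~ e  [subst: {-} | 2 pending]
  bind e := Int
step 2: unify (Int -> List d) ~ f  [subst: {e:=Int} | 1 pending]
  bind f := (Int -> List d)
step 3: unify ((a -> Int) -> a) ~ g  [subst: {e:=Int, f:=(Int -> List d)} | 0 pending]
  bind g := ((a -> Int) -> a)

Answer: e:=Int f:=(Int -> List d) g:=((a -> Int) -> a)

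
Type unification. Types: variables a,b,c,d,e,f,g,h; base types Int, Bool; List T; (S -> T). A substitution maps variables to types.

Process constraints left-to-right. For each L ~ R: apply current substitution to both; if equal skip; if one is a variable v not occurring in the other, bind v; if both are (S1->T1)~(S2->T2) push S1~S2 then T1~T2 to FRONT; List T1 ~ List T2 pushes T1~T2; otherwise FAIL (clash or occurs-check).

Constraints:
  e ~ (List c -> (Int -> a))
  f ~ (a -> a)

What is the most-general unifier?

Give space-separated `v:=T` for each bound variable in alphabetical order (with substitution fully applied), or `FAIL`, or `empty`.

Answer: e:=(List c -> (Int -> a)) f:=(a -> a)

Derivation:
step 1: unify e ~ (List c -> (Int -> a))  [subst: {-} | 1 pending]
  bind e := (List c -> (Int -> a))
step 2: unify f ~ (a -> a)  [subst: {e:=(List c -> (Int -> a))} | 0 pending]
  bind f := (a -> a)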